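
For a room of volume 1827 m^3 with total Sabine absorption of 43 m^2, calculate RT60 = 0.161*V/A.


RT60 = 0.161 * 1827 / 43 = 6.8406 s


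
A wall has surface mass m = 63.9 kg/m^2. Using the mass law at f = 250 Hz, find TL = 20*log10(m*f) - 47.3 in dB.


m * f = 63.9 * 250 = 15975
20*log10(15975) = 84.0688 dB
TL = 84.0688 - 47.3 = 36.769 dB


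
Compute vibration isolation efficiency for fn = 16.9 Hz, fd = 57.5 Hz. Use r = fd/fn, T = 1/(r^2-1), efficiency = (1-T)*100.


r = 57.5 / 16.9 = 3.40237
r^2 - 1 = 3.40237^2 - 1 = 10.5761
T = 1/10.5761 = 0.0945528
Efficiency = (1 - 0.0945528)*100 = 90.545 %


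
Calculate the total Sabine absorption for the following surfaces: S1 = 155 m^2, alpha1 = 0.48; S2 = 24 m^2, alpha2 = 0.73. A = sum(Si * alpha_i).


155 * 0.48 = 74.4
24 * 0.73 = 17.52
A_total = 74.4 + 17.52 = 91.92 m^2


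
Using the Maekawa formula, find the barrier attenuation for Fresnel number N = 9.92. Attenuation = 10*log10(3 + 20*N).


3 + 20*N = 3 + 20*9.92 = 201.4
Att = 10*log10(201.4) = 23.041 dB


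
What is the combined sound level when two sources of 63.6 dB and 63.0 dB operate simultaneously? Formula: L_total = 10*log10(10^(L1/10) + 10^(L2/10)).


10^(63.6/10) = 2.29087e+06
10^(63.0/10) = 1.99526e+06
Sum = 2.29087e+06 + 1.99526e+06 = 4.28613e+06
L_total = 10*log10(4.28613e+06) = 66.321 dB


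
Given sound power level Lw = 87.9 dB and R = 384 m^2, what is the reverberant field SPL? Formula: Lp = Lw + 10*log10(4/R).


4/R = 4/384 = 0.0104167
Lp = 87.9 + 10*log10(0.0104167) = 68.077 dB


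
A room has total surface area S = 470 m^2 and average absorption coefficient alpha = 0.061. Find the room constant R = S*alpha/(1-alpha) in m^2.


R = 470 * 0.061 / (1 - 0.061) = 30.532 m^2


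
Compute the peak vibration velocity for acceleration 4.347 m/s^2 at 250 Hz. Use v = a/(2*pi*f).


omega = 2*pi*f = 2*pi*250 = 1570.8 rad/s
v = a / omega = 4.347 / 1570.8 = 0.0027674 m/s


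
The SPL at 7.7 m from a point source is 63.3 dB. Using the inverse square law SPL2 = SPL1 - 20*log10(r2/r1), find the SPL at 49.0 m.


r2/r1 = 49.0/7.7 = 6.36364
Correction = 20*log10(6.36364) = 16.0741 dB
SPL2 = 63.3 - 16.0741 = 47.226 dB


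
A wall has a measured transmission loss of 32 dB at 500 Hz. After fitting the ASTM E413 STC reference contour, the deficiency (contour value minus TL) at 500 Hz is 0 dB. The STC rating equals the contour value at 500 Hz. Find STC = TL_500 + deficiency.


By ASTM E413, STC = value of the fitted reference contour at 500 Hz.
Contour value at 500 Hz = TL_500 + deficiency = 32 + 0 = 32
STC = 32


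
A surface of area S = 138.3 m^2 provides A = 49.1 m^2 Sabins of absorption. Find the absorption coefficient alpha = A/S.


Absorption coefficient = absorbed power / incident power
alpha = A / S = 49.1 / 138.3 = 0.35503


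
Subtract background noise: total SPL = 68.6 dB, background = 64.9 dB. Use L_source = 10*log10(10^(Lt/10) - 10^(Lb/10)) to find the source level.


10^(68.6/10) = 7.24436e+06
10^(64.9/10) = 3.0903e+06
Difference = 7.24436e+06 - 3.0903e+06 = 4.15406e+06
L_source = 10*log10(4.15406e+06) = 66.185 dB


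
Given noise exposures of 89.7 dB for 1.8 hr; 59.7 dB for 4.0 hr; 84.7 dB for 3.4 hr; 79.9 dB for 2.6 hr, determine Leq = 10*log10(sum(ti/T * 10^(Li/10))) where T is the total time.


T_total = 1.8 + 4.0 + 3.4 + 2.6 = 11.8 hr
(1.8/11.8) * 10^(89.7/10) = 1.42361e+08
(4.0/11.8) * 10^(59.7/10) = 316357
(3.4/11.8) * 10^(84.7/10) = 8.50348e+07
(2.6/11.8) * 10^(79.9/10) = 2.15323e+07
Sum = 1.42361e+08 + 316357 + 8.50348e+07 + 2.15323e+07 = 2.49244e+08
Leq = 10*log10(2.49244e+08) = 83.966 dB


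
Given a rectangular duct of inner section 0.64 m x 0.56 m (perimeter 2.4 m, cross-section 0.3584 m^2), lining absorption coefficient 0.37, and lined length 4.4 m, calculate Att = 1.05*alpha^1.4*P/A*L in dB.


alpha^1.4 = 0.37^1.4 = 0.248589
Attenuation rate = 1.05 * alpha^1.4 * P / A
= 1.05 * 0.248589 * 2.4 / 0.3584 = 1.74789 dB/m
Total Att = 1.74789 * 4.4 = 7.6907 dB


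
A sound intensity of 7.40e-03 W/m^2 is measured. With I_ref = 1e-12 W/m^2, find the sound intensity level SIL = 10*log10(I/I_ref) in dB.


I / I_ref = 7.40e-03 / 1e-12 = 7.4e+09
SIL = 10 * log10(7.4e+09) = 98.692 dB


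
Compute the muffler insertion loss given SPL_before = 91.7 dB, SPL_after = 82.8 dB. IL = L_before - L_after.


Insertion loss = SPL without muffler - SPL with muffler
IL = 91.7 - 82.8 = 8.9 dB


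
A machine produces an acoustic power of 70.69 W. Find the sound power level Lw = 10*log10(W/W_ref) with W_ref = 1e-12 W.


W / W_ref = 70.69 / 1e-12 = 7.069e+13
Lw = 10 * log10(7.069e+13) = 138.49 dB


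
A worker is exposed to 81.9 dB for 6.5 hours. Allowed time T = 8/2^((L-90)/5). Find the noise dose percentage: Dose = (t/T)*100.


T_allowed = 8 / 2^((81.9 - 90)/5) = 24.59 hr
Dose = 6.5 / 24.59 * 100 = 26.434 %


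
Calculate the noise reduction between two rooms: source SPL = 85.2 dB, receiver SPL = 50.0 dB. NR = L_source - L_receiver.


NR = L_source - L_receiver (difference between source and receiving room levels)
NR = 85.2 - 50.0 = 35.2 dB


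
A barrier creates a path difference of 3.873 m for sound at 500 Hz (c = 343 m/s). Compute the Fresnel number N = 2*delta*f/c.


N = 2*delta*f/c = 2*delta/lambda, where lambda = c/f
lambda = 343 / 500 = 0.686 m
N = 2 * 3.873 / 0.686 = 11.292


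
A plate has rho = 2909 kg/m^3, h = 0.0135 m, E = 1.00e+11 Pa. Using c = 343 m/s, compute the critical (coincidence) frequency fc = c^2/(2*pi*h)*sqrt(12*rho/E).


12*rho/E = 12*2909/1.00e+11 = 3.4908e-07
sqrt(12*rho/E) = sqrt(3.4908e-07) = 0.00059083
c^2/(2*pi*h) = 343^2/(2*pi*0.0135) = 1.38699e+06
fc = 1.38699e+06 * 0.00059083 = 819.48 Hz


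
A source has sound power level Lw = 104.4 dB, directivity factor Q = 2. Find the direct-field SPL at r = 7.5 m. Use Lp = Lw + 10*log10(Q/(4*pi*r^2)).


4*pi*r^2 = 4*pi*7.5^2 = 706.858 m^2
Q / (4*pi*r^2) = 2 / 706.858 = 0.00282942
Lp = 104.4 + 10*log10(0.00282942) = 78.917 dB


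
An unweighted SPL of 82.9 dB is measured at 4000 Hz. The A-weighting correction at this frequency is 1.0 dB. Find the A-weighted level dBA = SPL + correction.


A-weighting table: 4000 Hz -> 1.0 dB correction
SPL_A = SPL + correction = 82.9 + (1.0) = 83.9 dBA


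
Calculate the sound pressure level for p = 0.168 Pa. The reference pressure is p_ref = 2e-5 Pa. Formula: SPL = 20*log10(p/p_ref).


p / p_ref = 0.168 / 2e-5 = 8400
SPL = 20 * log10(8400) = 78.486 dB


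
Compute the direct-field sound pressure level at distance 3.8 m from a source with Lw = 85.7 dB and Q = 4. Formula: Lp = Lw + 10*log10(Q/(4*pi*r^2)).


4*pi*r^2 = 4*pi*3.8^2 = 181.458 m^2
Q / (4*pi*r^2) = 4 / 181.458 = 0.0220437
Lp = 85.7 + 10*log10(0.0220437) = 69.133 dB


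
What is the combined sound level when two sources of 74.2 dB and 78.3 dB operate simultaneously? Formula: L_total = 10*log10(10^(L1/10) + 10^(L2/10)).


10^(74.2/10) = 2.63027e+07
10^(78.3/10) = 6.76083e+07
Sum = 2.63027e+07 + 6.76083e+07 = 9.3911e+07
L_total = 10*log10(9.3911e+07) = 79.727 dB


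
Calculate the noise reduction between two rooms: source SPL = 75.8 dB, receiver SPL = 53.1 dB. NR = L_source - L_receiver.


NR = L_source - L_receiver (difference between source and receiving room levels)
NR = 75.8 - 53.1 = 22.7 dB


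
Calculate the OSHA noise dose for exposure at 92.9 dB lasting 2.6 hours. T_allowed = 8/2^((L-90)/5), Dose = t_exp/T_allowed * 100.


T_allowed = 8 / 2^((92.9 - 90)/5) = 5.35171 hr
Dose = 2.6 / 5.35171 * 100 = 48.583 %


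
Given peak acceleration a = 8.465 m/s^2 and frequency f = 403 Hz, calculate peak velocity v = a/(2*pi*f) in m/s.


omega = 2*pi*f = 2*pi*403 = 2532.12 rad/s
v = a / omega = 8.465 / 2532.12 = 0.003343 m/s


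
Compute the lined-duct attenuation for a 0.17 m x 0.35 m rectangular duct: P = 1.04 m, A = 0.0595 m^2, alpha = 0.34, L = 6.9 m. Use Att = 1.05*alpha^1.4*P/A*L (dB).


alpha^1.4 = 0.34^1.4 = 0.220836
Attenuation rate = 1.05 * alpha^1.4 * P / A
= 1.05 * 0.220836 * 1.04 / 0.0595 = 4.05299 dB/m
Total Att = 4.05299 * 6.9 = 27.966 dB


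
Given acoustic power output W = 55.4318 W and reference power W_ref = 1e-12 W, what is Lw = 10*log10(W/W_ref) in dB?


W / W_ref = 55.4318 / 1e-12 = 5.54318e+13
Lw = 10 * log10(5.54318e+13) = 137.44 dB


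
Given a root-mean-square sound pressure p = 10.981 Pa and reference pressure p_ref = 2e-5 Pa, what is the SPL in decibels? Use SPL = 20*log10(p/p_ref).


p / p_ref = 10.981 / 2e-5 = 549050
SPL = 20 * log10(549050) = 114.79 dB


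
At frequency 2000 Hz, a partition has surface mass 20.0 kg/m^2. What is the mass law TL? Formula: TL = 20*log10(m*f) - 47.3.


m * f = 20.0 * 2000 = 40000
20*log10(40000) = 92.0412 dB
TL = 92.0412 - 47.3 = 44.741 dB


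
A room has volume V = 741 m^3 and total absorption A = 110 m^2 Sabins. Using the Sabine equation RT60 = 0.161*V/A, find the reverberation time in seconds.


RT60 = 0.161 * 741 / 110 = 1.0846 s


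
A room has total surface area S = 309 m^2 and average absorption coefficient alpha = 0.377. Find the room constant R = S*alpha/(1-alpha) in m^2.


R = 309 * 0.377 / (1 - 0.377) = 186.99 m^2


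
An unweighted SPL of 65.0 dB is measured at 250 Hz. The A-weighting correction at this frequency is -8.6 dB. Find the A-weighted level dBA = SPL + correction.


A-weighting table: 250 Hz -> -8.6 dB correction
SPL_A = SPL + correction = 65.0 + (-8.6) = 56.4 dBA


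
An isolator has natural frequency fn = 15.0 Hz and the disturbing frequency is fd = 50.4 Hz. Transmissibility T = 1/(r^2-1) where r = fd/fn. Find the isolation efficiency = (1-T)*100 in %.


r = 50.4 / 15.0 = 3.36
r^2 - 1 = 3.36^2 - 1 = 10.2896
T = 1/10.2896 = 0.0971855
Efficiency = (1 - 0.0971855)*100 = 90.281 %


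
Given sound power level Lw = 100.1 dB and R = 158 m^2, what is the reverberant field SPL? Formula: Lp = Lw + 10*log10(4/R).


4/R = 4/158 = 0.0253165
Lp = 100.1 + 10*log10(0.0253165) = 84.134 dB


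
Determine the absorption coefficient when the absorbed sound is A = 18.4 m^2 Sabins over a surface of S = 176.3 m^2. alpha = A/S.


Absorption coefficient = absorbed power / incident power
alpha = A / S = 18.4 / 176.3 = 0.10437


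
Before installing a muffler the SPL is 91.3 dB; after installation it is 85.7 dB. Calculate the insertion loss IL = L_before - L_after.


Insertion loss = SPL without muffler - SPL with muffler
IL = 91.3 - 85.7 = 5.6 dB


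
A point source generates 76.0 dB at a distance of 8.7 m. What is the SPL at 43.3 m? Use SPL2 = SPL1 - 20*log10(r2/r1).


r2/r1 = 43.3/8.7 = 4.97701
Correction = 20*log10(4.97701) = 13.9394 dB
SPL2 = 76.0 - 13.9394 = 62.061 dB


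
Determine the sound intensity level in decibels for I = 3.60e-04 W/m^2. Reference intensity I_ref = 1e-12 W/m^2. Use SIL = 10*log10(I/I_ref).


I / I_ref = 3.60e-04 / 1e-12 = 3.6e+08
SIL = 10 * log10(3.6e+08) = 85.563 dB


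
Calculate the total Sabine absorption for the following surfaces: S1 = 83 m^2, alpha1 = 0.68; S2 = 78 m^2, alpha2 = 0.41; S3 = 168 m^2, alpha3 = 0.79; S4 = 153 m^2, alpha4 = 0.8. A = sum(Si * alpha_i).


83 * 0.68 = 56.44
78 * 0.41 = 31.98
168 * 0.79 = 132.72
153 * 0.8 = 122.4
A_total = 56.44 + 31.98 + 132.72 + 122.4 = 343.54 m^2


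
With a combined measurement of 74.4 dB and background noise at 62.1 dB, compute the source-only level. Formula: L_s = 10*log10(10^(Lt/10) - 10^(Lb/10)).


10^(74.4/10) = 2.75423e+07
10^(62.1/10) = 1.62181e+06
Difference = 2.75423e+07 - 1.62181e+06 = 2.59205e+07
L_source = 10*log10(2.59205e+07) = 74.136 dB


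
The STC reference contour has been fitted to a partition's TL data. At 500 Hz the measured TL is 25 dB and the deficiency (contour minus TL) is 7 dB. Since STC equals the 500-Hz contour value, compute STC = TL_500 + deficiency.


By ASTM E413, STC = value of the fitted reference contour at 500 Hz.
Contour value at 500 Hz = TL_500 + deficiency = 25 + 7 = 32
STC = 32


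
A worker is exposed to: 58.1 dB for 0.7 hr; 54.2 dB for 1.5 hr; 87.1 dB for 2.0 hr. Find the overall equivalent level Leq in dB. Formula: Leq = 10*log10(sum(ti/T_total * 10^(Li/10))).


T_total = 0.7 + 1.5 + 2.0 = 4.2 hr
(0.7/4.2) * 10^(58.1/10) = 107609
(1.5/4.2) * 10^(54.2/10) = 93938.1
(2.0/4.2) * 10^(87.1/10) = 2.4422e+08
Sum = 107609 + 93938.1 + 2.4422e+08 = 2.44422e+08
Leq = 10*log10(2.44422e+08) = 83.881 dB


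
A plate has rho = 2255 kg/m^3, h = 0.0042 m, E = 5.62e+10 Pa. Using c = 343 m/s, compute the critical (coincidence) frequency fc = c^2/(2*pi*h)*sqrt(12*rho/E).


12*rho/E = 12*2255/5.62e+10 = 4.81495e-07
sqrt(12*rho/E) = sqrt(4.81495e-07) = 0.000693898
c^2/(2*pi*h) = 343^2/(2*pi*0.0042) = 4.4582e+06
fc = 4.4582e+06 * 0.000693898 = 3093.5 Hz


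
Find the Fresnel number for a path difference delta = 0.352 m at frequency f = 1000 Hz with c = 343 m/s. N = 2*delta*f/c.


N = 2*delta*f/c = 2*delta/lambda, where lambda = c/f
lambda = 343 / 1000 = 0.343 m
N = 2 * 0.352 / 0.343 = 2.0525


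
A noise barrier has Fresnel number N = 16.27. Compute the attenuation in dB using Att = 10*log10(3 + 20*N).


3 + 20*N = 3 + 20*16.27 = 328.4
Att = 10*log10(328.4) = 25.164 dB


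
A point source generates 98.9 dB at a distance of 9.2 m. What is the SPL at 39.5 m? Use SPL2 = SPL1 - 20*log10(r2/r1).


r2/r1 = 39.5/9.2 = 4.29348
Correction = 20*log10(4.29348) = 12.6562 dB
SPL2 = 98.9 - 12.6562 = 86.244 dB


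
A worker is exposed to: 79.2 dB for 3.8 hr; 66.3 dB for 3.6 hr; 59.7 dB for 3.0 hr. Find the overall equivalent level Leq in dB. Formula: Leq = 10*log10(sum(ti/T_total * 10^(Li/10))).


T_total = 3.8 + 3.6 + 3.0 = 10.4 hr
(3.8/10.4) * 10^(79.2/10) = 3.03914e+07
(3.6/10.4) * 10^(66.3/10) = 1.47662e+06
(3.0/10.4) * 10^(59.7/10) = 269208
Sum = 3.03914e+07 + 1.47662e+06 + 269208 = 3.21372e+07
Leq = 10*log10(3.21372e+07) = 75.07 dB


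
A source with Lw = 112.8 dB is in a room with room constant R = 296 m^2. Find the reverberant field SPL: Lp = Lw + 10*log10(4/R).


4/R = 4/296 = 0.0135135
Lp = 112.8 + 10*log10(0.0135135) = 94.108 dB


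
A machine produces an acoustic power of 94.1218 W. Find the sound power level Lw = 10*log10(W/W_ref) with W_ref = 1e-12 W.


W / W_ref = 94.1218 / 1e-12 = 9.41218e+13
Lw = 10 * log10(9.41218e+13) = 139.74 dB


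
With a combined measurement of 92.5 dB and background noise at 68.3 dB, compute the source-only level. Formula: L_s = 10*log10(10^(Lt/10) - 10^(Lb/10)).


10^(92.5/10) = 1.77828e+09
10^(68.3/10) = 6.76083e+06
Difference = 1.77828e+09 - 6.76083e+06 = 1.77152e+09
L_source = 10*log10(1.77152e+09) = 92.483 dB


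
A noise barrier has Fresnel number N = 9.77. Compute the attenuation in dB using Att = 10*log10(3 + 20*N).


3 + 20*N = 3 + 20*9.77 = 198.4
Att = 10*log10(198.4) = 22.975 dB


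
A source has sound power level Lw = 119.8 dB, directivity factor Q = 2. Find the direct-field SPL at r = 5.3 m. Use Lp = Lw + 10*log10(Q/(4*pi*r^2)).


4*pi*r^2 = 4*pi*5.3^2 = 352.989 m^2
Q / (4*pi*r^2) = 2 / 352.989 = 0.0056659
Lp = 119.8 + 10*log10(0.0056659) = 97.333 dB


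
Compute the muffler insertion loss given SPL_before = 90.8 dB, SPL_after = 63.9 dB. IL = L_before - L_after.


Insertion loss = SPL without muffler - SPL with muffler
IL = 90.8 - 63.9 = 26.9 dB


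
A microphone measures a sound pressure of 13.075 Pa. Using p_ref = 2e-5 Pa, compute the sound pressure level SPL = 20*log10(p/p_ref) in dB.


p / p_ref = 13.075 / 2e-5 = 653750
SPL = 20 * log10(653750) = 116.31 dB


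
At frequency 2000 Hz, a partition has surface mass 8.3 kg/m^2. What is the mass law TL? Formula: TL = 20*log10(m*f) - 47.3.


m * f = 8.3 * 2000 = 16600
20*log10(16600) = 84.4022 dB
TL = 84.4022 - 47.3 = 37.102 dB


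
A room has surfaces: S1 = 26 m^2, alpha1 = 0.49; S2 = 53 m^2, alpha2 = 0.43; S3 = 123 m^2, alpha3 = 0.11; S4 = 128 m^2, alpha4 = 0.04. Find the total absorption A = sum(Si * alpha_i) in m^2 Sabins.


26 * 0.49 = 12.74
53 * 0.43 = 22.79
123 * 0.11 = 13.53
128 * 0.04 = 5.12
A_total = 12.74 + 22.79 + 13.53 + 5.12 = 54.18 m^2


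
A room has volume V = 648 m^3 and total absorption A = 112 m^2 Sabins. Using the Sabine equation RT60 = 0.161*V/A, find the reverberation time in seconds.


RT60 = 0.161 * 648 / 112 = 0.9315 s


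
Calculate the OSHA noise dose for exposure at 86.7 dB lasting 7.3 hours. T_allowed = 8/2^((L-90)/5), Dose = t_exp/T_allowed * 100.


T_allowed = 8 / 2^((86.7 - 90)/5) = 12.6407 hr
Dose = 7.3 / 12.6407 * 100 = 57.75 %


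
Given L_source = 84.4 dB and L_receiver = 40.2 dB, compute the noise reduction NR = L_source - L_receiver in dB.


NR = L_source - L_receiver (difference between source and receiving room levels)
NR = 84.4 - 40.2 = 44.2 dB


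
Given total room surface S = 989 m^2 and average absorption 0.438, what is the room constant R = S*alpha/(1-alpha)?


R = 989 * 0.438 / (1 - 0.438) = 770.79 m^2


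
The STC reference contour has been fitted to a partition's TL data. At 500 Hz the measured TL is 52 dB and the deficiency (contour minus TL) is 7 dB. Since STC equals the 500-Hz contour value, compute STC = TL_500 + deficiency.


By ASTM E413, STC = value of the fitted reference contour at 500 Hz.
Contour value at 500 Hz = TL_500 + deficiency = 52 + 7 = 59
STC = 59


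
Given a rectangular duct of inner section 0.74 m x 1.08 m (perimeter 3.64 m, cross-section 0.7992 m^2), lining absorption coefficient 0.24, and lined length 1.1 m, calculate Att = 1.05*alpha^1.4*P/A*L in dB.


alpha^1.4 = 0.24^1.4 = 0.135611
Attenuation rate = 1.05 * alpha^1.4 * P / A
= 1.05 * 0.135611 * 3.64 / 0.7992 = 0.64853 dB/m
Total Att = 0.64853 * 1.1 = 0.71338 dB


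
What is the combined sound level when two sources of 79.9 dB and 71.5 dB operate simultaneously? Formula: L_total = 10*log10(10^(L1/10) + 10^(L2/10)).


10^(79.9/10) = 9.77237e+07
10^(71.5/10) = 1.41254e+07
Sum = 9.77237e+07 + 1.41254e+07 = 1.11849e+08
L_total = 10*log10(1.11849e+08) = 80.486 dB


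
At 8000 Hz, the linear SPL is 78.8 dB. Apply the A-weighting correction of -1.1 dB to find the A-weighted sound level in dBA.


A-weighting table: 8000 Hz -> -1.1 dB correction
SPL_A = SPL + correction = 78.8 + (-1.1) = 77.7 dBA


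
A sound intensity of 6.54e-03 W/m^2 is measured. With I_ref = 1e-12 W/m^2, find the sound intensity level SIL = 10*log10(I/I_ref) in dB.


I / I_ref = 6.54e-03 / 1e-12 = 6.54e+09
SIL = 10 * log10(6.54e+09) = 98.156 dB


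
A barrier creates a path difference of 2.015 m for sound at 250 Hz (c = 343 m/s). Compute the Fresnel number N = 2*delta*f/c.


N = 2*delta*f/c = 2*delta/lambda, where lambda = c/f
lambda = 343 / 250 = 1.372 m
N = 2 * 2.015 / 1.372 = 2.9373


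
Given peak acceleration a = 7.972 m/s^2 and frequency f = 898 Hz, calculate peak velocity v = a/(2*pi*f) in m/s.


omega = 2*pi*f = 2*pi*898 = 5642.3 rad/s
v = a / omega = 7.972 / 5642.3 = 0.0014129 m/s


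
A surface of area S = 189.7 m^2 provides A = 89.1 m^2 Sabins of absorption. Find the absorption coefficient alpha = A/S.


Absorption coefficient = absorbed power / incident power
alpha = A / S = 89.1 / 189.7 = 0.46969


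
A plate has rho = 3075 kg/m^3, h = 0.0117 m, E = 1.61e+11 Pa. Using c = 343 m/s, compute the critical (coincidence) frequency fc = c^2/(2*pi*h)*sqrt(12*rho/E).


12*rho/E = 12*3075/1.61e+11 = 2.29193e-07
sqrt(12*rho/E) = sqrt(2.29193e-07) = 0.000478741
c^2/(2*pi*h) = 343^2/(2*pi*0.0117) = 1.60038e+06
fc = 1.60038e+06 * 0.000478741 = 766.17 Hz


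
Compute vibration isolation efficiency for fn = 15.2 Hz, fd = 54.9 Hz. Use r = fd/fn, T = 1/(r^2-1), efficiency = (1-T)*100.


r = 54.9 / 15.2 = 3.61184
r^2 - 1 = 3.61184^2 - 1 = 12.0454
T = 1/12.0454 = 0.0830192
Efficiency = (1 - 0.0830192)*100 = 91.698 %


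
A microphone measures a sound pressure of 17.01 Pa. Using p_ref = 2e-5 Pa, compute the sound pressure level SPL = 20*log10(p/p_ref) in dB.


p / p_ref = 17.01 / 2e-5 = 850500
SPL = 20 * log10(850500) = 118.59 dB


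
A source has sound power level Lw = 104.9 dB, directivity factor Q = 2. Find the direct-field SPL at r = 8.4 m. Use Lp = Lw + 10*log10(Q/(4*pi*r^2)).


4*pi*r^2 = 4*pi*8.4^2 = 886.683 m^2
Q / (4*pi*r^2) = 2 / 886.683 = 0.0022556
Lp = 104.9 + 10*log10(0.0022556) = 78.433 dB


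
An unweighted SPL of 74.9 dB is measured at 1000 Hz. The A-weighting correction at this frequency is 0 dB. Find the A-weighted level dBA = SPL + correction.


A-weighting table: 1000 Hz -> 0 dB correction
SPL_A = SPL + correction = 74.9 + (0) = 74.9 dBA


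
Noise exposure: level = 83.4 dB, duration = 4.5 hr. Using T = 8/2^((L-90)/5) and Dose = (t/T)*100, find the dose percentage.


T_allowed = 8 / 2^((83.4 - 90)/5) = 19.9733 hr
Dose = 4.5 / 19.9733 * 100 = 22.53 %


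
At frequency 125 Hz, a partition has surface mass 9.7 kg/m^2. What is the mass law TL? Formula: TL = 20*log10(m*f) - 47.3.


m * f = 9.7 * 125 = 1212.5
20*log10(1212.5) = 61.6736 dB
TL = 61.6736 - 47.3 = 14.374 dB


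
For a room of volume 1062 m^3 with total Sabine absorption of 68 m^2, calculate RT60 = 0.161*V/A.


RT60 = 0.161 * 1062 / 68 = 2.5144 s


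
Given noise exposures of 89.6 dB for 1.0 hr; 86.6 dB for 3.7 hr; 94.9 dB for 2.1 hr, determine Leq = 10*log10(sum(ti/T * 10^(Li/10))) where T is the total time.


T_total = 1.0 + 3.7 + 2.1 = 6.8 hr
(1.0/6.8) * 10^(89.6/10) = 1.34119e+08
(3.7/6.8) * 10^(86.6/10) = 2.4871e+08
(2.1/6.8) * 10^(94.9/10) = 9.54356e+08
Sum = 1.34119e+08 + 2.4871e+08 + 9.54356e+08 = 1.33718e+09
Leq = 10*log10(1.33718e+09) = 91.262 dB


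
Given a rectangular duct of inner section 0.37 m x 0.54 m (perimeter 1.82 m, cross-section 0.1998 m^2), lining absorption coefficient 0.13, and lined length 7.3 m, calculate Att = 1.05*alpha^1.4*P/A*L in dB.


alpha^1.4 = 0.13^1.4 = 0.0574805
Attenuation rate = 1.05 * alpha^1.4 * P / A
= 1.05 * 0.0574805 * 1.82 / 0.1998 = 0.549776 dB/m
Total Att = 0.549776 * 7.3 = 4.0134 dB


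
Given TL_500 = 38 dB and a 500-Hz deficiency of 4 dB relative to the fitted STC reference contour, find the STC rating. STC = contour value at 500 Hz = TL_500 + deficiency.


By ASTM E413, STC = value of the fitted reference contour at 500 Hz.
Contour value at 500 Hz = TL_500 + deficiency = 38 + 4 = 42
STC = 42


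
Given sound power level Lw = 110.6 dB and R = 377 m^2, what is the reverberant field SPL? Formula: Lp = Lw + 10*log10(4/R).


4/R = 4/377 = 0.0106101
Lp = 110.6 + 10*log10(0.0106101) = 90.857 dB


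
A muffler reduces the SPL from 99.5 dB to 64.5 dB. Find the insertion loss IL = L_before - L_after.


Insertion loss = SPL without muffler - SPL with muffler
IL = 99.5 - 64.5 = 35 dB


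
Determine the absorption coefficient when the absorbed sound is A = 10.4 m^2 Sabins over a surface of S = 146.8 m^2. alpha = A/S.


Absorption coefficient = absorbed power / incident power
alpha = A / S = 10.4 / 146.8 = 0.070845


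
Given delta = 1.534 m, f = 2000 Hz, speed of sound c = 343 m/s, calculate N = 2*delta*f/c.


N = 2*delta*f/c = 2*delta/lambda, where lambda = c/f
lambda = 343 / 2000 = 0.1715 m
N = 2 * 1.534 / 0.1715 = 17.889


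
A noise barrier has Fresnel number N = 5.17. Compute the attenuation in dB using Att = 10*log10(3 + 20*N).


3 + 20*N = 3 + 20*5.17 = 106.4
Att = 10*log10(106.4) = 20.269 dB


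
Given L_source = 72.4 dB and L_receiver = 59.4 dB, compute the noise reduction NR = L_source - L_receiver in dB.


NR = L_source - L_receiver (difference between source and receiving room levels)
NR = 72.4 - 59.4 = 13 dB


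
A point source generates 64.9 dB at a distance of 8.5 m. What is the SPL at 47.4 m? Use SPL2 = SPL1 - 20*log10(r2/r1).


r2/r1 = 47.4/8.5 = 5.57647
Correction = 20*log10(5.57647) = 14.9272 dB
SPL2 = 64.9 - 14.9272 = 49.973 dB


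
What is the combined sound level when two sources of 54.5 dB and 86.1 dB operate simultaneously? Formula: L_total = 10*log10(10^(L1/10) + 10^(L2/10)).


10^(54.5/10) = 281838
10^(86.1/10) = 4.0738e+08
Sum = 281838 + 4.0738e+08 = 4.07662e+08
L_total = 10*log10(4.07662e+08) = 86.103 dB


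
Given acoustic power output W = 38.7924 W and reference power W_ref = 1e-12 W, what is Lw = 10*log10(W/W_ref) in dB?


W / W_ref = 38.7924 / 1e-12 = 3.87924e+13
Lw = 10 * log10(3.87924e+13) = 135.89 dB


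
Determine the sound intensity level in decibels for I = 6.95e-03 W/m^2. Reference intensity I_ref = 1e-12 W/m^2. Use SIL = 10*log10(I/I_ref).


I / I_ref = 6.95e-03 / 1e-12 = 6.95e+09
SIL = 10 * log10(6.95e+09) = 98.42 dB


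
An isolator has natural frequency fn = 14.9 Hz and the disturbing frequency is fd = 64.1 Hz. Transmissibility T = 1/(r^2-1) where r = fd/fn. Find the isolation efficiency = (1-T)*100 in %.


r = 64.1 / 14.9 = 4.30201
r^2 - 1 = 4.30201^2 - 1 = 17.5073
T = 1/17.5073 = 0.057119
Efficiency = (1 - 0.057119)*100 = 94.288 %


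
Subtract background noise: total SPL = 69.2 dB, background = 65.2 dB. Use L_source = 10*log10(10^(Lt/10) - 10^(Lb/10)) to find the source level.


10^(69.2/10) = 8.31764e+06
10^(65.2/10) = 3.31131e+06
Difference = 8.31764e+06 - 3.31131e+06 = 5.00633e+06
L_source = 10*log10(5.00633e+06) = 66.995 dB


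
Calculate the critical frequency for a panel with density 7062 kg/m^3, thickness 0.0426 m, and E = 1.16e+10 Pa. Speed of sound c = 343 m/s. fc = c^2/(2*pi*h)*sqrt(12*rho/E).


12*rho/E = 12*7062/1.16e+10 = 7.30552e-06
sqrt(12*rho/E) = sqrt(7.30552e-06) = 0.00270287
c^2/(2*pi*h) = 343^2/(2*pi*0.0426) = 439540
fc = 439540 * 0.00270287 = 1188 Hz


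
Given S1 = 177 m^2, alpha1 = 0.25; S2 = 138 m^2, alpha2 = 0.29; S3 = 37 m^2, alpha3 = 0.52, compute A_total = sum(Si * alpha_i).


177 * 0.25 = 44.25
138 * 0.29 = 40.02
37 * 0.52 = 19.24
A_total = 44.25 + 40.02 + 19.24 = 103.51 m^2


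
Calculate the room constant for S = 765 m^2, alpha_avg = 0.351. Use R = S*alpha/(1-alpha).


R = 765 * 0.351 / (1 - 0.351) = 413.74 m^2


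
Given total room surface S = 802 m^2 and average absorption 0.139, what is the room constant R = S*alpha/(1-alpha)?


R = 802 * 0.139 / (1 - 0.139) = 129.48 m^2


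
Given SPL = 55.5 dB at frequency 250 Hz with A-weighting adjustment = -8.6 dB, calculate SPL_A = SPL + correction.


A-weighting table: 250 Hz -> -8.6 dB correction
SPL_A = SPL + correction = 55.5 + (-8.6) = 46.9 dBA


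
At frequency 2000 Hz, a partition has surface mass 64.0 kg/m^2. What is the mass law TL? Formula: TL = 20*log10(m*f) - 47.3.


m * f = 64.0 * 2000 = 128000
20*log10(128000) = 102.144 dB
TL = 102.144 - 47.3 = 54.844 dB


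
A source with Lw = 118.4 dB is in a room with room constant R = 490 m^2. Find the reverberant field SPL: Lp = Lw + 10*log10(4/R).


4/R = 4/490 = 0.00816327
Lp = 118.4 + 10*log10(0.00816327) = 97.519 dB


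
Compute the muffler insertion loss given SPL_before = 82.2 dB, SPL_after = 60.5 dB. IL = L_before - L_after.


Insertion loss = SPL without muffler - SPL with muffler
IL = 82.2 - 60.5 = 21.7 dB


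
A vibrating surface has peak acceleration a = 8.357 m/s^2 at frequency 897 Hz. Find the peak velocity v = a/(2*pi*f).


omega = 2*pi*f = 2*pi*897 = 5636.02 rad/s
v = a / omega = 8.357 / 5636.02 = 0.0014828 m/s


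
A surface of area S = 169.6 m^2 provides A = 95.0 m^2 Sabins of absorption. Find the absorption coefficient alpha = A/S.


Absorption coefficient = absorbed power / incident power
alpha = A / S = 95.0 / 169.6 = 0.56014


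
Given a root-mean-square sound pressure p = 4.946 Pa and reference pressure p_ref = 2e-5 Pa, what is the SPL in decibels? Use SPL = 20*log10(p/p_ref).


p / p_ref = 4.946 / 2e-5 = 247300
SPL = 20 * log10(247300) = 107.86 dB


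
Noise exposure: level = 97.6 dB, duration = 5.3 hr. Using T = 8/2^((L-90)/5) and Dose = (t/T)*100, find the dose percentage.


T_allowed = 8 / 2^((97.6 - 90)/5) = 2.78949 hr
Dose = 5.3 / 2.78949 * 100 = 190 %


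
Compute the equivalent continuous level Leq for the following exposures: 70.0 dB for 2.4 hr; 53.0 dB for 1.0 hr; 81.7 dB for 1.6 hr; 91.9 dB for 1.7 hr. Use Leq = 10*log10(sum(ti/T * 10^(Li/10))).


T_total = 2.4 + 1.0 + 1.6 + 1.7 = 6.7 hr
(2.4/6.7) * 10^(70.0/10) = 3.58209e+06
(1.0/6.7) * 10^(53.0/10) = 29780
(1.6/6.7) * 10^(81.7/10) = 3.5322e+07
(1.7/6.7) * 10^(91.9/10) = 3.92983e+08
Sum = 3.58209e+06 + 29780 + 3.5322e+07 + 3.92983e+08 = 4.31917e+08
Leq = 10*log10(4.31917e+08) = 86.354 dB


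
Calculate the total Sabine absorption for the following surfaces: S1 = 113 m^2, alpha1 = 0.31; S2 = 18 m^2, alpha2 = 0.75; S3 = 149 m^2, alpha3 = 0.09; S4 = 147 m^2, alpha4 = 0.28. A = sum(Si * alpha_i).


113 * 0.31 = 35.03
18 * 0.75 = 13.5
149 * 0.09 = 13.41
147 * 0.28 = 41.16
A_total = 35.03 + 13.5 + 13.41 + 41.16 = 103.1 m^2


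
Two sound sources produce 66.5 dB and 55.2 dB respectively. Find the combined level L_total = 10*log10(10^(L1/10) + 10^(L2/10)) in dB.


10^(66.5/10) = 4.46684e+06
10^(55.2/10) = 331131
Sum = 4.46684e+06 + 331131 = 4.79797e+06
L_total = 10*log10(4.79797e+06) = 66.811 dB


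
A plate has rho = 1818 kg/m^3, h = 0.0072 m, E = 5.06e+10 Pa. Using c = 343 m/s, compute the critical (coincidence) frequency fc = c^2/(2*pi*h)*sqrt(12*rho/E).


12*rho/E = 12*1818/5.06e+10 = 4.31146e-07
sqrt(12*rho/E) = sqrt(4.31146e-07) = 0.000656617
c^2/(2*pi*h) = 343^2/(2*pi*0.0072) = 2.60061e+06
fc = 2.60061e+06 * 0.000656617 = 1707.6 Hz


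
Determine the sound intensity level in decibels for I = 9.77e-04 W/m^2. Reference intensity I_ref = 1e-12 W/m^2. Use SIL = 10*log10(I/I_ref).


I / I_ref = 9.77e-04 / 1e-12 = 9.77e+08
SIL = 10 * log10(9.77e+08) = 89.899 dB


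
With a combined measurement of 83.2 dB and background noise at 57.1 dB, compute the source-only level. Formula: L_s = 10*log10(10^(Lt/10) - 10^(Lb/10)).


10^(83.2/10) = 2.0893e+08
10^(57.1/10) = 512861
Difference = 2.0893e+08 - 512861 = 2.08417e+08
L_source = 10*log10(2.08417e+08) = 83.189 dB


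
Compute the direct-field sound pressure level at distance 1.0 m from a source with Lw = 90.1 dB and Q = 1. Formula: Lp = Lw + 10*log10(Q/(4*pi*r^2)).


4*pi*r^2 = 4*pi*1.0^2 = 12.5664 m^2
Q / (4*pi*r^2) = 1 / 12.5664 = 0.0795773
Lp = 90.1 + 10*log10(0.0795773) = 79.108 dB


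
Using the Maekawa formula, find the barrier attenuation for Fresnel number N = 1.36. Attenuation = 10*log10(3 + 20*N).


3 + 20*N = 3 + 20*1.36 = 30.2
Att = 10*log10(30.2) = 14.8 dB


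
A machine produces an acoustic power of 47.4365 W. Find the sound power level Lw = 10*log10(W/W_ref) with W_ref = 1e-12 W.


W / W_ref = 47.4365 / 1e-12 = 4.74365e+13
Lw = 10 * log10(4.74365e+13) = 136.76 dB


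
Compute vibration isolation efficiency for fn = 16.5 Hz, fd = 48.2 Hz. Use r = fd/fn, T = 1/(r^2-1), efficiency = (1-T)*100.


r = 48.2 / 16.5 = 2.92121
r^2 - 1 = 2.92121^2 - 1 = 7.53347
T = 1/7.53347 = 0.132741
Efficiency = (1 - 0.132741)*100 = 86.726 %


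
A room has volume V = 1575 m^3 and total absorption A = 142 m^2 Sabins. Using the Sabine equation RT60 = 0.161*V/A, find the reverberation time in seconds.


RT60 = 0.161 * 1575 / 142 = 1.7857 s


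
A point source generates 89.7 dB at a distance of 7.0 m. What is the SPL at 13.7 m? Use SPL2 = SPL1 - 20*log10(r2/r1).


r2/r1 = 13.7/7.0 = 1.95714
Correction = 20*log10(1.95714) = 5.83244 dB
SPL2 = 89.7 - 5.83244 = 83.868 dB


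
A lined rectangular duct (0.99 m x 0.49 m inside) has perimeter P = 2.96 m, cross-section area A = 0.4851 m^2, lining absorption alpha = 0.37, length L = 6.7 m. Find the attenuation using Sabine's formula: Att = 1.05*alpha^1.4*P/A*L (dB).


alpha^1.4 = 0.37^1.4 = 0.248589
Attenuation rate = 1.05 * alpha^1.4 * P / A
= 1.05 * 0.248589 * 2.96 / 0.4851 = 1.59269 dB/m
Total Att = 1.59269 * 6.7 = 10.671 dB


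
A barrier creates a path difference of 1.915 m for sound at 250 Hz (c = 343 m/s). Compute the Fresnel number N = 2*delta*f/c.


N = 2*delta*f/c = 2*delta/lambda, where lambda = c/f
lambda = 343 / 250 = 1.372 m
N = 2 * 1.915 / 1.372 = 2.7915


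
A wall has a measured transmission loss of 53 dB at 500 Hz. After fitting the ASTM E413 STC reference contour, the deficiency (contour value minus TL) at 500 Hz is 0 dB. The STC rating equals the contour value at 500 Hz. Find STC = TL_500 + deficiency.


By ASTM E413, STC = value of the fitted reference contour at 500 Hz.
Contour value at 500 Hz = TL_500 + deficiency = 53 + 0 = 53
STC = 53


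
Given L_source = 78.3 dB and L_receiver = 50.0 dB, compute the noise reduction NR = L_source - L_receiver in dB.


NR = L_source - L_receiver (difference between source and receiving room levels)
NR = 78.3 - 50.0 = 28.3 dB


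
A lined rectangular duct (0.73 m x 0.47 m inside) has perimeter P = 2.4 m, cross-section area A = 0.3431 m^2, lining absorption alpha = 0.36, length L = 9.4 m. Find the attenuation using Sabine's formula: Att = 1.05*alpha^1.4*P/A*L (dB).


alpha^1.4 = 0.36^1.4 = 0.239234
Attenuation rate = 1.05 * alpha^1.4 * P / A
= 1.05 * 0.239234 * 2.4 / 0.3431 = 1.75713 dB/m
Total Att = 1.75713 * 9.4 = 16.517 dB


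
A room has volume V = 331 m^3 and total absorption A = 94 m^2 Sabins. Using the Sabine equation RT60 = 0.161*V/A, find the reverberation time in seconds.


RT60 = 0.161 * 331 / 94 = 0.56693 s


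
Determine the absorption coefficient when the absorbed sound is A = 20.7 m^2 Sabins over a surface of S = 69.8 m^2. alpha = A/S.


Absorption coefficient = absorbed power / incident power
alpha = A / S = 20.7 / 69.8 = 0.29656


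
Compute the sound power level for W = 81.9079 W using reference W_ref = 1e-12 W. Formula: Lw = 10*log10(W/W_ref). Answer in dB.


W / W_ref = 81.9079 / 1e-12 = 8.19079e+13
Lw = 10 * log10(8.19079e+13) = 139.13 dB


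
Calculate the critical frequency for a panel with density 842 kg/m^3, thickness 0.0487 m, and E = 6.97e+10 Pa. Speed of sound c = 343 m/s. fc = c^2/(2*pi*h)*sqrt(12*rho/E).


12*rho/E = 12*842/6.97e+10 = 1.44964e-07
sqrt(12*rho/E) = sqrt(1.44964e-07) = 0.000380741
c^2/(2*pi*h) = 343^2/(2*pi*0.0487) = 384485
fc = 384485 * 0.000380741 = 146.39 Hz


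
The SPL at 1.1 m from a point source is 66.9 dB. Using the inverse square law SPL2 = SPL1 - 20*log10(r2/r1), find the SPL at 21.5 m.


r2/r1 = 21.5/1.1 = 19.5455
Correction = 20*log10(19.5455) = 25.8209 dB
SPL2 = 66.9 - 25.8209 = 41.079 dB


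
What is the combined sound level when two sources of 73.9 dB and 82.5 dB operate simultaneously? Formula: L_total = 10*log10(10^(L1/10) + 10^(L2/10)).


10^(73.9/10) = 2.45471e+07
10^(82.5/10) = 1.77828e+08
Sum = 2.45471e+07 + 1.77828e+08 = 2.02375e+08
L_total = 10*log10(2.02375e+08) = 83.062 dB


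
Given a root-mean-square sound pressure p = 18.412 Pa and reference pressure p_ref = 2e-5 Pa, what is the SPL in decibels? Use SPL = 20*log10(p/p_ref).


p / p_ref = 18.412 / 2e-5 = 920600
SPL = 20 * log10(920600) = 119.28 dB


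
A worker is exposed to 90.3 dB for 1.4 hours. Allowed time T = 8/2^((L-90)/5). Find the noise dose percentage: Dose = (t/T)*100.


T_allowed = 8 / 2^((90.3 - 90)/5) = 7.67411 hr
Dose = 1.4 / 7.67411 * 100 = 18.243 %


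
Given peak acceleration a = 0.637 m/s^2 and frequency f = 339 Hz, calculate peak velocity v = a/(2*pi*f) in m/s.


omega = 2*pi*f = 2*pi*339 = 2130 rad/s
v = a / omega = 0.637 / 2130 = 0.00029906 m/s


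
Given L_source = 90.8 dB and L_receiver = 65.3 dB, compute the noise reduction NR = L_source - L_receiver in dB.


NR = L_source - L_receiver (difference between source and receiving room levels)
NR = 90.8 - 65.3 = 25.5 dB


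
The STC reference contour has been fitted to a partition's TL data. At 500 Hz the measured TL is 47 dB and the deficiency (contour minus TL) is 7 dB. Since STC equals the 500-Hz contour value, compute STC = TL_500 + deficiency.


By ASTM E413, STC = value of the fitted reference contour at 500 Hz.
Contour value at 500 Hz = TL_500 + deficiency = 47 + 7 = 54
STC = 54


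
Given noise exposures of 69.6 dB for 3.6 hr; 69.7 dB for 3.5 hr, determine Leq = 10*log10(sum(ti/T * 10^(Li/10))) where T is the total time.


T_total = 3.6 + 3.5 = 7.1 hr
(3.6/7.1) * 10^(69.6/10) = 4.62428e+06
(3.5/7.1) * 10^(69.7/10) = 4.60055e+06
Sum = 4.62428e+06 + 4.60055e+06 = 9.22483e+06
Leq = 10*log10(9.22483e+06) = 69.65 dB


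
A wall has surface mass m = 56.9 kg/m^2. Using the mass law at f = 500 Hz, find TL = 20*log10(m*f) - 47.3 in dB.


m * f = 56.9 * 500 = 28450
20*log10(28450) = 89.0816 dB
TL = 89.0816 - 47.3 = 41.782 dB


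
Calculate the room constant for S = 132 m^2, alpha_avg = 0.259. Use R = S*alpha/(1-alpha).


R = 132 * 0.259 / (1 - 0.259) = 46.138 m^2


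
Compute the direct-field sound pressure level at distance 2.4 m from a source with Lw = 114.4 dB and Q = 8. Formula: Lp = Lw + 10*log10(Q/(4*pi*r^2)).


4*pi*r^2 = 4*pi*2.4^2 = 72.3823 m^2
Q / (4*pi*r^2) = 8 / 72.3823 = 0.110524
Lp = 114.4 + 10*log10(0.110524) = 104.83 dB


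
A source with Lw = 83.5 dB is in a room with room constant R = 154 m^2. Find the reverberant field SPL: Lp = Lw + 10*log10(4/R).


4/R = 4/154 = 0.025974
Lp = 83.5 + 10*log10(0.025974) = 67.645 dB


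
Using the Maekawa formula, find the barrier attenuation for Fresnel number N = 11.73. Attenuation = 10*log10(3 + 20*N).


3 + 20*N = 3 + 20*11.73 = 237.6
Att = 10*log10(237.6) = 23.758 dB


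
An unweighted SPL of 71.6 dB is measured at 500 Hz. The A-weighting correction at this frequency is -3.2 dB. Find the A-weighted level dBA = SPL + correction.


A-weighting table: 500 Hz -> -3.2 dB correction
SPL_A = SPL + correction = 71.6 + (-3.2) = 68.4 dBA


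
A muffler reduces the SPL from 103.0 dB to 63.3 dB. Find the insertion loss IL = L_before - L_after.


Insertion loss = SPL without muffler - SPL with muffler
IL = 103.0 - 63.3 = 39.7 dB


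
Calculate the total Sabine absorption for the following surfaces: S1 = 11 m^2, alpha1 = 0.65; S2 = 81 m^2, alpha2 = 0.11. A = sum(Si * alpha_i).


11 * 0.65 = 7.15
81 * 0.11 = 8.91
A_total = 7.15 + 8.91 = 16.06 m^2


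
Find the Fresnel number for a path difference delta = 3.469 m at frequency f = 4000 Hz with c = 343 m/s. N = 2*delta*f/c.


N = 2*delta*f/c = 2*delta/lambda, where lambda = c/f
lambda = 343 / 4000 = 0.08575 m
N = 2 * 3.469 / 0.08575 = 80.91


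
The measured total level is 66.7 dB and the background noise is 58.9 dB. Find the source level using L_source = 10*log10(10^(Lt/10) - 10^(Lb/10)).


10^(66.7/10) = 4.67735e+06
10^(58.9/10) = 776247
Difference = 4.67735e+06 - 776247 = 3.9011e+06
L_source = 10*log10(3.9011e+06) = 65.912 dB


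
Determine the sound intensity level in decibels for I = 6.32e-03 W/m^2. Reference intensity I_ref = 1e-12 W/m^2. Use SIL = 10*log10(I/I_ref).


I / I_ref = 6.32e-03 / 1e-12 = 6.32e+09
SIL = 10 * log10(6.32e+09) = 98.007 dB


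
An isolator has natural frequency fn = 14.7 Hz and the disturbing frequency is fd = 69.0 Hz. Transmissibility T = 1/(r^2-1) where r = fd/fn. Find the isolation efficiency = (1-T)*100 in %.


r = 69.0 / 14.7 = 4.69388
r^2 - 1 = 4.69388^2 - 1 = 21.0325
T = 1/21.0325 = 0.0475455
Efficiency = (1 - 0.0475455)*100 = 95.245 %


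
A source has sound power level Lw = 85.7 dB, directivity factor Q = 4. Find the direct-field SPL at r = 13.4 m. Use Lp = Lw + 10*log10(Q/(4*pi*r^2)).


4*pi*r^2 = 4*pi*13.4^2 = 2256.42 m^2
Q / (4*pi*r^2) = 4 / 2256.42 = 0.00177272
Lp = 85.7 + 10*log10(0.00177272) = 58.186 dB


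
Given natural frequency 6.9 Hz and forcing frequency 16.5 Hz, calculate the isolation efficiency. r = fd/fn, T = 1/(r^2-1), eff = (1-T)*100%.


r = 16.5 / 6.9 = 2.3913
r^2 - 1 = 2.3913^2 - 1 = 4.71832
T = 1/4.71832 = 0.21194
Efficiency = (1 - 0.21194)*100 = 78.806 %


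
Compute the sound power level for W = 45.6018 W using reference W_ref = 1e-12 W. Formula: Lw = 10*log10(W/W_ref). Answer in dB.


W / W_ref = 45.6018 / 1e-12 = 4.56018e+13
Lw = 10 * log10(4.56018e+13) = 136.59 dB
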